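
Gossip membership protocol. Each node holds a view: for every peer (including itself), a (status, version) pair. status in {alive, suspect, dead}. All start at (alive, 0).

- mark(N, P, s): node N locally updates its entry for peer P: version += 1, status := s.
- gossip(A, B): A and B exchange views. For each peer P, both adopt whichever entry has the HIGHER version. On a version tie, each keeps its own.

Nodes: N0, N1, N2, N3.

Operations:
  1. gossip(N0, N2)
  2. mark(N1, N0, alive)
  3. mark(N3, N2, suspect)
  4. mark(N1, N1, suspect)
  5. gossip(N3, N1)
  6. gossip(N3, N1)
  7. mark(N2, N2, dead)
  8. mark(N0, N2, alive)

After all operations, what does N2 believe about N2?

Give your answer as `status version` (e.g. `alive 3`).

Op 1: gossip N0<->N2 -> N0.N0=(alive,v0) N0.N1=(alive,v0) N0.N2=(alive,v0) N0.N3=(alive,v0) | N2.N0=(alive,v0) N2.N1=(alive,v0) N2.N2=(alive,v0) N2.N3=(alive,v0)
Op 2: N1 marks N0=alive -> (alive,v1)
Op 3: N3 marks N2=suspect -> (suspect,v1)
Op 4: N1 marks N1=suspect -> (suspect,v1)
Op 5: gossip N3<->N1 -> N3.N0=(alive,v1) N3.N1=(suspect,v1) N3.N2=(suspect,v1) N3.N3=(alive,v0) | N1.N0=(alive,v1) N1.N1=(suspect,v1) N1.N2=(suspect,v1) N1.N3=(alive,v0)
Op 6: gossip N3<->N1 -> N3.N0=(alive,v1) N3.N1=(suspect,v1) N3.N2=(suspect,v1) N3.N3=(alive,v0) | N1.N0=(alive,v1) N1.N1=(suspect,v1) N1.N2=(suspect,v1) N1.N3=(alive,v0)
Op 7: N2 marks N2=dead -> (dead,v1)
Op 8: N0 marks N2=alive -> (alive,v1)

Answer: dead 1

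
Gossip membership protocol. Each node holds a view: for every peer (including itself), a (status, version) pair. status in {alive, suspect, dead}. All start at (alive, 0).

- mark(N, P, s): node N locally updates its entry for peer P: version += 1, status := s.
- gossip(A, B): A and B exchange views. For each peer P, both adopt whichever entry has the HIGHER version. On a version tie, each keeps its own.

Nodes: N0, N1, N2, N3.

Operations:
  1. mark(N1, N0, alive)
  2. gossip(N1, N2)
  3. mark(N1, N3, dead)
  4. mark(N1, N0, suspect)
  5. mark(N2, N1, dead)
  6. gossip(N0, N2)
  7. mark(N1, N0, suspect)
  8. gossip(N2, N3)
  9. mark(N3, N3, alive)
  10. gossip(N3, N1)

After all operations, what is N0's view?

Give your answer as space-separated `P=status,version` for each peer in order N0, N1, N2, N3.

Op 1: N1 marks N0=alive -> (alive,v1)
Op 2: gossip N1<->N2 -> N1.N0=(alive,v1) N1.N1=(alive,v0) N1.N2=(alive,v0) N1.N3=(alive,v0) | N2.N0=(alive,v1) N2.N1=(alive,v0) N2.N2=(alive,v0) N2.N3=(alive,v0)
Op 3: N1 marks N3=dead -> (dead,v1)
Op 4: N1 marks N0=suspect -> (suspect,v2)
Op 5: N2 marks N1=dead -> (dead,v1)
Op 6: gossip N0<->N2 -> N0.N0=(alive,v1) N0.N1=(dead,v1) N0.N2=(alive,v0) N0.N3=(alive,v0) | N2.N0=(alive,v1) N2.N1=(dead,v1) N2.N2=(alive,v0) N2.N3=(alive,v0)
Op 7: N1 marks N0=suspect -> (suspect,v3)
Op 8: gossip N2<->N3 -> N2.N0=(alive,v1) N2.N1=(dead,v1) N2.N2=(alive,v0) N2.N3=(alive,v0) | N3.N0=(alive,v1) N3.N1=(dead,v1) N3.N2=(alive,v0) N3.N3=(alive,v0)
Op 9: N3 marks N3=alive -> (alive,v1)
Op 10: gossip N3<->N1 -> N3.N0=(suspect,v3) N3.N1=(dead,v1) N3.N2=(alive,v0) N3.N3=(alive,v1) | N1.N0=(suspect,v3) N1.N1=(dead,v1) N1.N2=(alive,v0) N1.N3=(dead,v1)

Answer: N0=alive,1 N1=dead,1 N2=alive,0 N3=alive,0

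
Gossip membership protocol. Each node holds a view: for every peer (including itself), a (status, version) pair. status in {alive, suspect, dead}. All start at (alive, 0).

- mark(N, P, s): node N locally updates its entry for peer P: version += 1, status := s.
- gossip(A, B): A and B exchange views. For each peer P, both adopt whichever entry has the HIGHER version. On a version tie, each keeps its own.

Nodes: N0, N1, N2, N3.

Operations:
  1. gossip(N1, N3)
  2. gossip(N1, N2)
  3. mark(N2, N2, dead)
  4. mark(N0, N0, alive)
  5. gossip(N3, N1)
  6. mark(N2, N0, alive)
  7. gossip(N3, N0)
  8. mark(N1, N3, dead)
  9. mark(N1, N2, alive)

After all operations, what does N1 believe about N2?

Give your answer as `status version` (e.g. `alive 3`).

Op 1: gossip N1<->N3 -> N1.N0=(alive,v0) N1.N1=(alive,v0) N1.N2=(alive,v0) N1.N3=(alive,v0) | N3.N0=(alive,v0) N3.N1=(alive,v0) N3.N2=(alive,v0) N3.N3=(alive,v0)
Op 2: gossip N1<->N2 -> N1.N0=(alive,v0) N1.N1=(alive,v0) N1.N2=(alive,v0) N1.N3=(alive,v0) | N2.N0=(alive,v0) N2.N1=(alive,v0) N2.N2=(alive,v0) N2.N3=(alive,v0)
Op 3: N2 marks N2=dead -> (dead,v1)
Op 4: N0 marks N0=alive -> (alive,v1)
Op 5: gossip N3<->N1 -> N3.N0=(alive,v0) N3.N1=(alive,v0) N3.N2=(alive,v0) N3.N3=(alive,v0) | N1.N0=(alive,v0) N1.N1=(alive,v0) N1.N2=(alive,v0) N1.N3=(alive,v0)
Op 6: N2 marks N0=alive -> (alive,v1)
Op 7: gossip N3<->N0 -> N3.N0=(alive,v1) N3.N1=(alive,v0) N3.N2=(alive,v0) N3.N3=(alive,v0) | N0.N0=(alive,v1) N0.N1=(alive,v0) N0.N2=(alive,v0) N0.N3=(alive,v0)
Op 8: N1 marks N3=dead -> (dead,v1)
Op 9: N1 marks N2=alive -> (alive,v1)

Answer: alive 1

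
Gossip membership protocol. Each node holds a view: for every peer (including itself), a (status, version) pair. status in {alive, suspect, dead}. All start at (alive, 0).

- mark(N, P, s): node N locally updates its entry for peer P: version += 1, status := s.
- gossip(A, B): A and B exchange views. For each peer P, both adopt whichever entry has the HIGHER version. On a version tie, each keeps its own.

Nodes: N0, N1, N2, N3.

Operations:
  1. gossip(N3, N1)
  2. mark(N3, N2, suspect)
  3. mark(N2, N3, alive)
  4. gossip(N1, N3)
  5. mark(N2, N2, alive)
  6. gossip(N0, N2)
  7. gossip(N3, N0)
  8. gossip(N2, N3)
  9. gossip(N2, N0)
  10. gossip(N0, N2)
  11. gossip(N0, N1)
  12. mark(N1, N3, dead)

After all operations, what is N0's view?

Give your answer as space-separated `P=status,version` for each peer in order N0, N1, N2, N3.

Op 1: gossip N3<->N1 -> N3.N0=(alive,v0) N3.N1=(alive,v0) N3.N2=(alive,v0) N3.N3=(alive,v0) | N1.N0=(alive,v0) N1.N1=(alive,v0) N1.N2=(alive,v0) N1.N3=(alive,v0)
Op 2: N3 marks N2=suspect -> (suspect,v1)
Op 3: N2 marks N3=alive -> (alive,v1)
Op 4: gossip N1<->N3 -> N1.N0=(alive,v0) N1.N1=(alive,v0) N1.N2=(suspect,v1) N1.N3=(alive,v0) | N3.N0=(alive,v0) N3.N1=(alive,v0) N3.N2=(suspect,v1) N3.N3=(alive,v0)
Op 5: N2 marks N2=alive -> (alive,v1)
Op 6: gossip N0<->N2 -> N0.N0=(alive,v0) N0.N1=(alive,v0) N0.N2=(alive,v1) N0.N3=(alive,v1) | N2.N0=(alive,v0) N2.N1=(alive,v0) N2.N2=(alive,v1) N2.N3=(alive,v1)
Op 7: gossip N3<->N0 -> N3.N0=(alive,v0) N3.N1=(alive,v0) N3.N2=(suspect,v1) N3.N3=(alive,v1) | N0.N0=(alive,v0) N0.N1=(alive,v0) N0.N2=(alive,v1) N0.N3=(alive,v1)
Op 8: gossip N2<->N3 -> N2.N0=(alive,v0) N2.N1=(alive,v0) N2.N2=(alive,v1) N2.N3=(alive,v1) | N3.N0=(alive,v0) N3.N1=(alive,v0) N3.N2=(suspect,v1) N3.N3=(alive,v1)
Op 9: gossip N2<->N0 -> N2.N0=(alive,v0) N2.N1=(alive,v0) N2.N2=(alive,v1) N2.N3=(alive,v1) | N0.N0=(alive,v0) N0.N1=(alive,v0) N0.N2=(alive,v1) N0.N3=(alive,v1)
Op 10: gossip N0<->N2 -> N0.N0=(alive,v0) N0.N1=(alive,v0) N0.N2=(alive,v1) N0.N3=(alive,v1) | N2.N0=(alive,v0) N2.N1=(alive,v0) N2.N2=(alive,v1) N2.N3=(alive,v1)
Op 11: gossip N0<->N1 -> N0.N0=(alive,v0) N0.N1=(alive,v0) N0.N2=(alive,v1) N0.N3=(alive,v1) | N1.N0=(alive,v0) N1.N1=(alive,v0) N1.N2=(suspect,v1) N1.N3=(alive,v1)
Op 12: N1 marks N3=dead -> (dead,v2)

Answer: N0=alive,0 N1=alive,0 N2=alive,1 N3=alive,1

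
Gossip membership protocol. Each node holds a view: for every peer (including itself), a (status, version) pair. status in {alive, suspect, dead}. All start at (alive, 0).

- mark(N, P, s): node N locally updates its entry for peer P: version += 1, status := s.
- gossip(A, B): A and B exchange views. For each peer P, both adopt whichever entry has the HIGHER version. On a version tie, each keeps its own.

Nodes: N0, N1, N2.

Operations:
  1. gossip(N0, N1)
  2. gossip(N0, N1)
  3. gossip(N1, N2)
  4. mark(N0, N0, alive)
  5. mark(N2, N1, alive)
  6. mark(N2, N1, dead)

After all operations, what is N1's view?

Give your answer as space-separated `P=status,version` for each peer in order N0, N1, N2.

Op 1: gossip N0<->N1 -> N0.N0=(alive,v0) N0.N1=(alive,v0) N0.N2=(alive,v0) | N1.N0=(alive,v0) N1.N1=(alive,v0) N1.N2=(alive,v0)
Op 2: gossip N0<->N1 -> N0.N0=(alive,v0) N0.N1=(alive,v0) N0.N2=(alive,v0) | N1.N0=(alive,v0) N1.N1=(alive,v0) N1.N2=(alive,v0)
Op 3: gossip N1<->N2 -> N1.N0=(alive,v0) N1.N1=(alive,v0) N1.N2=(alive,v0) | N2.N0=(alive,v0) N2.N1=(alive,v0) N2.N2=(alive,v0)
Op 4: N0 marks N0=alive -> (alive,v1)
Op 5: N2 marks N1=alive -> (alive,v1)
Op 6: N2 marks N1=dead -> (dead,v2)

Answer: N0=alive,0 N1=alive,0 N2=alive,0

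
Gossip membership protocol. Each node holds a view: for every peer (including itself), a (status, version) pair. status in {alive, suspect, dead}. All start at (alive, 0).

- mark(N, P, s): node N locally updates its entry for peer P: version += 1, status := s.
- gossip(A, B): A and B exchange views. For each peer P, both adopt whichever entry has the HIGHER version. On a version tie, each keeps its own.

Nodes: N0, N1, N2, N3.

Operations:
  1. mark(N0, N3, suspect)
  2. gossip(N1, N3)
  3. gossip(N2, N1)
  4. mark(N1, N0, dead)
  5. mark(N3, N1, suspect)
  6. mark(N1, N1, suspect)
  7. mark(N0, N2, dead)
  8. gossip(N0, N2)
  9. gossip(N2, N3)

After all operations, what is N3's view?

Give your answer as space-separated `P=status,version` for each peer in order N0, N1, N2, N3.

Answer: N0=alive,0 N1=suspect,1 N2=dead,1 N3=suspect,1

Derivation:
Op 1: N0 marks N3=suspect -> (suspect,v1)
Op 2: gossip N1<->N3 -> N1.N0=(alive,v0) N1.N1=(alive,v0) N1.N2=(alive,v0) N1.N3=(alive,v0) | N3.N0=(alive,v0) N3.N1=(alive,v0) N3.N2=(alive,v0) N3.N3=(alive,v0)
Op 3: gossip N2<->N1 -> N2.N0=(alive,v0) N2.N1=(alive,v0) N2.N2=(alive,v0) N2.N3=(alive,v0) | N1.N0=(alive,v0) N1.N1=(alive,v0) N1.N2=(alive,v0) N1.N3=(alive,v0)
Op 4: N1 marks N0=dead -> (dead,v1)
Op 5: N3 marks N1=suspect -> (suspect,v1)
Op 6: N1 marks N1=suspect -> (suspect,v1)
Op 7: N0 marks N2=dead -> (dead,v1)
Op 8: gossip N0<->N2 -> N0.N0=(alive,v0) N0.N1=(alive,v0) N0.N2=(dead,v1) N0.N3=(suspect,v1) | N2.N0=(alive,v0) N2.N1=(alive,v0) N2.N2=(dead,v1) N2.N3=(suspect,v1)
Op 9: gossip N2<->N3 -> N2.N0=(alive,v0) N2.N1=(suspect,v1) N2.N2=(dead,v1) N2.N3=(suspect,v1) | N3.N0=(alive,v0) N3.N1=(suspect,v1) N3.N2=(dead,v1) N3.N3=(suspect,v1)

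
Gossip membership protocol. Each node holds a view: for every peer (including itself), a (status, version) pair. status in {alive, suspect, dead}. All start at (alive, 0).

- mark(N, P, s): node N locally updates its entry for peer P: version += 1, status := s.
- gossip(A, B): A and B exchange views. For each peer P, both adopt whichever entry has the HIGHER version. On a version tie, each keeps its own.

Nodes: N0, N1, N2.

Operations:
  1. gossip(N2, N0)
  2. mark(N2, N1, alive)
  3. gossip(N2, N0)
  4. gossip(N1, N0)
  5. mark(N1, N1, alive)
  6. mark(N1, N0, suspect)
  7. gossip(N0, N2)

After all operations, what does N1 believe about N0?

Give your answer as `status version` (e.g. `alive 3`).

Op 1: gossip N2<->N0 -> N2.N0=(alive,v0) N2.N1=(alive,v0) N2.N2=(alive,v0) | N0.N0=(alive,v0) N0.N1=(alive,v0) N0.N2=(alive,v0)
Op 2: N2 marks N1=alive -> (alive,v1)
Op 3: gossip N2<->N0 -> N2.N0=(alive,v0) N2.N1=(alive,v1) N2.N2=(alive,v0) | N0.N0=(alive,v0) N0.N1=(alive,v1) N0.N2=(alive,v0)
Op 4: gossip N1<->N0 -> N1.N0=(alive,v0) N1.N1=(alive,v1) N1.N2=(alive,v0) | N0.N0=(alive,v0) N0.N1=(alive,v1) N0.N2=(alive,v0)
Op 5: N1 marks N1=alive -> (alive,v2)
Op 6: N1 marks N0=suspect -> (suspect,v1)
Op 7: gossip N0<->N2 -> N0.N0=(alive,v0) N0.N1=(alive,v1) N0.N2=(alive,v0) | N2.N0=(alive,v0) N2.N1=(alive,v1) N2.N2=(alive,v0)

Answer: suspect 1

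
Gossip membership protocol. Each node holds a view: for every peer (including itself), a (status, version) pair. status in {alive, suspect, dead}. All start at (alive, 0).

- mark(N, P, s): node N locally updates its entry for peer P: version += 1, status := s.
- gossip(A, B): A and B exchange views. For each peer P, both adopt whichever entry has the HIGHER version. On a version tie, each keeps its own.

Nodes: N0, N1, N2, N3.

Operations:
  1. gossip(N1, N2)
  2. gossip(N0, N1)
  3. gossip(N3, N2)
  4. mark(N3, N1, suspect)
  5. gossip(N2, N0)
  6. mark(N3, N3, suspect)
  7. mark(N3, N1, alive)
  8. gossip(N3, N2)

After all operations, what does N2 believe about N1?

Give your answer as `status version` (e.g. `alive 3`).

Answer: alive 2

Derivation:
Op 1: gossip N1<->N2 -> N1.N0=(alive,v0) N1.N1=(alive,v0) N1.N2=(alive,v0) N1.N3=(alive,v0) | N2.N0=(alive,v0) N2.N1=(alive,v0) N2.N2=(alive,v0) N2.N3=(alive,v0)
Op 2: gossip N0<->N1 -> N0.N0=(alive,v0) N0.N1=(alive,v0) N0.N2=(alive,v0) N0.N3=(alive,v0) | N1.N0=(alive,v0) N1.N1=(alive,v0) N1.N2=(alive,v0) N1.N3=(alive,v0)
Op 3: gossip N3<->N2 -> N3.N0=(alive,v0) N3.N1=(alive,v0) N3.N2=(alive,v0) N3.N3=(alive,v0) | N2.N0=(alive,v0) N2.N1=(alive,v0) N2.N2=(alive,v0) N2.N3=(alive,v0)
Op 4: N3 marks N1=suspect -> (suspect,v1)
Op 5: gossip N2<->N0 -> N2.N0=(alive,v0) N2.N1=(alive,v0) N2.N2=(alive,v0) N2.N3=(alive,v0) | N0.N0=(alive,v0) N0.N1=(alive,v0) N0.N2=(alive,v0) N0.N3=(alive,v0)
Op 6: N3 marks N3=suspect -> (suspect,v1)
Op 7: N3 marks N1=alive -> (alive,v2)
Op 8: gossip N3<->N2 -> N3.N0=(alive,v0) N3.N1=(alive,v2) N3.N2=(alive,v0) N3.N3=(suspect,v1) | N2.N0=(alive,v0) N2.N1=(alive,v2) N2.N2=(alive,v0) N2.N3=(suspect,v1)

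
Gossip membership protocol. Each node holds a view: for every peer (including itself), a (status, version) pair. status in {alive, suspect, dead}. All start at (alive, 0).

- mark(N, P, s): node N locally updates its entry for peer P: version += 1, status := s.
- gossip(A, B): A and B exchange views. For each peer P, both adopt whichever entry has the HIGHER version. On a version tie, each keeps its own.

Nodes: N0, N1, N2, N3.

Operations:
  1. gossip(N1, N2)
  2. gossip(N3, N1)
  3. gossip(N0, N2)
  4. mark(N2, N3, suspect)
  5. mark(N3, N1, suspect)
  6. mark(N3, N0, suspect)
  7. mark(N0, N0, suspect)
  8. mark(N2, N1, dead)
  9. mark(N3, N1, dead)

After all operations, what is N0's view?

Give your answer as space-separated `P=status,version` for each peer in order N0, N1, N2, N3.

Op 1: gossip N1<->N2 -> N1.N0=(alive,v0) N1.N1=(alive,v0) N1.N2=(alive,v0) N1.N3=(alive,v0) | N2.N0=(alive,v0) N2.N1=(alive,v0) N2.N2=(alive,v0) N2.N3=(alive,v0)
Op 2: gossip N3<->N1 -> N3.N0=(alive,v0) N3.N1=(alive,v0) N3.N2=(alive,v0) N3.N3=(alive,v0) | N1.N0=(alive,v0) N1.N1=(alive,v0) N1.N2=(alive,v0) N1.N3=(alive,v0)
Op 3: gossip N0<->N2 -> N0.N0=(alive,v0) N0.N1=(alive,v0) N0.N2=(alive,v0) N0.N3=(alive,v0) | N2.N0=(alive,v0) N2.N1=(alive,v0) N2.N2=(alive,v0) N2.N3=(alive,v0)
Op 4: N2 marks N3=suspect -> (suspect,v1)
Op 5: N3 marks N1=suspect -> (suspect,v1)
Op 6: N3 marks N0=suspect -> (suspect,v1)
Op 7: N0 marks N0=suspect -> (suspect,v1)
Op 8: N2 marks N1=dead -> (dead,v1)
Op 9: N3 marks N1=dead -> (dead,v2)

Answer: N0=suspect,1 N1=alive,0 N2=alive,0 N3=alive,0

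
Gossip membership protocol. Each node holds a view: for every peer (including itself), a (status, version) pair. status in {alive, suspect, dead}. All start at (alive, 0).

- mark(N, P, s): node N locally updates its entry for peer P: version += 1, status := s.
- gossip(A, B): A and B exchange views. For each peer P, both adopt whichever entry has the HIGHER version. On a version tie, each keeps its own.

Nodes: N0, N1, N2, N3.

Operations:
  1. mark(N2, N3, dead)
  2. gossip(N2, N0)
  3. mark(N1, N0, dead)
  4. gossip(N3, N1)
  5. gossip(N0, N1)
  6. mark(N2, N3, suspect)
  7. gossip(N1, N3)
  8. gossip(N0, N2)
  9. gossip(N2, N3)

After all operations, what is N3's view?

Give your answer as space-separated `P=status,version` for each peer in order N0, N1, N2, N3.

Answer: N0=dead,1 N1=alive,0 N2=alive,0 N3=suspect,2

Derivation:
Op 1: N2 marks N3=dead -> (dead,v1)
Op 2: gossip N2<->N0 -> N2.N0=(alive,v0) N2.N1=(alive,v0) N2.N2=(alive,v0) N2.N3=(dead,v1) | N0.N0=(alive,v0) N0.N1=(alive,v0) N0.N2=(alive,v0) N0.N3=(dead,v1)
Op 3: N1 marks N0=dead -> (dead,v1)
Op 4: gossip N3<->N1 -> N3.N0=(dead,v1) N3.N1=(alive,v0) N3.N2=(alive,v0) N3.N3=(alive,v0) | N1.N0=(dead,v1) N1.N1=(alive,v0) N1.N2=(alive,v0) N1.N3=(alive,v0)
Op 5: gossip N0<->N1 -> N0.N0=(dead,v1) N0.N1=(alive,v0) N0.N2=(alive,v0) N0.N3=(dead,v1) | N1.N0=(dead,v1) N1.N1=(alive,v0) N1.N2=(alive,v0) N1.N3=(dead,v1)
Op 6: N2 marks N3=suspect -> (suspect,v2)
Op 7: gossip N1<->N3 -> N1.N0=(dead,v1) N1.N1=(alive,v0) N1.N2=(alive,v0) N1.N3=(dead,v1) | N3.N0=(dead,v1) N3.N1=(alive,v0) N3.N2=(alive,v0) N3.N3=(dead,v1)
Op 8: gossip N0<->N2 -> N0.N0=(dead,v1) N0.N1=(alive,v0) N0.N2=(alive,v0) N0.N3=(suspect,v2) | N2.N0=(dead,v1) N2.N1=(alive,v0) N2.N2=(alive,v0) N2.N3=(suspect,v2)
Op 9: gossip N2<->N3 -> N2.N0=(dead,v1) N2.N1=(alive,v0) N2.N2=(alive,v0) N2.N3=(suspect,v2) | N3.N0=(dead,v1) N3.N1=(alive,v0) N3.N2=(alive,v0) N3.N3=(suspect,v2)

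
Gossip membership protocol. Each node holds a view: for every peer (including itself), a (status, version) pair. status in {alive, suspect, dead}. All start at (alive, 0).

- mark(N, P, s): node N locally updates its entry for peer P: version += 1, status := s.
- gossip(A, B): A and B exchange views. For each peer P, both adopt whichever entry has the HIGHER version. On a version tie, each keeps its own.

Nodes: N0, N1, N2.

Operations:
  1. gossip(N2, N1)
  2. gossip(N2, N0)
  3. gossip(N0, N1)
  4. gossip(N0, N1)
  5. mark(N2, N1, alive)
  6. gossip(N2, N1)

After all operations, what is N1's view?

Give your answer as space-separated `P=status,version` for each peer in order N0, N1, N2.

Op 1: gossip N2<->N1 -> N2.N0=(alive,v0) N2.N1=(alive,v0) N2.N2=(alive,v0) | N1.N0=(alive,v0) N1.N1=(alive,v0) N1.N2=(alive,v0)
Op 2: gossip N2<->N0 -> N2.N0=(alive,v0) N2.N1=(alive,v0) N2.N2=(alive,v0) | N0.N0=(alive,v0) N0.N1=(alive,v0) N0.N2=(alive,v0)
Op 3: gossip N0<->N1 -> N0.N0=(alive,v0) N0.N1=(alive,v0) N0.N2=(alive,v0) | N1.N0=(alive,v0) N1.N1=(alive,v0) N1.N2=(alive,v0)
Op 4: gossip N0<->N1 -> N0.N0=(alive,v0) N0.N1=(alive,v0) N0.N2=(alive,v0) | N1.N0=(alive,v0) N1.N1=(alive,v0) N1.N2=(alive,v0)
Op 5: N2 marks N1=alive -> (alive,v1)
Op 6: gossip N2<->N1 -> N2.N0=(alive,v0) N2.N1=(alive,v1) N2.N2=(alive,v0) | N1.N0=(alive,v0) N1.N1=(alive,v1) N1.N2=(alive,v0)

Answer: N0=alive,0 N1=alive,1 N2=alive,0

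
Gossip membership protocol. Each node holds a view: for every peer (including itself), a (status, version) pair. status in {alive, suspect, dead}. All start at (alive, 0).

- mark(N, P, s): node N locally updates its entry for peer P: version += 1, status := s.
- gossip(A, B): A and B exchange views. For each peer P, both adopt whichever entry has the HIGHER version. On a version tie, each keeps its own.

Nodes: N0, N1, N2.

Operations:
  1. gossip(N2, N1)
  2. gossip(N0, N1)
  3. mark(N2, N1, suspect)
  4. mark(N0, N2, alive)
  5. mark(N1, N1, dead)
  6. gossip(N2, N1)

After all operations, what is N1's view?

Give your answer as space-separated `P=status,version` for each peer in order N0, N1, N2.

Op 1: gossip N2<->N1 -> N2.N0=(alive,v0) N2.N1=(alive,v0) N2.N2=(alive,v0) | N1.N0=(alive,v0) N1.N1=(alive,v0) N1.N2=(alive,v0)
Op 2: gossip N0<->N1 -> N0.N0=(alive,v0) N0.N1=(alive,v0) N0.N2=(alive,v0) | N1.N0=(alive,v0) N1.N1=(alive,v0) N1.N2=(alive,v0)
Op 3: N2 marks N1=suspect -> (suspect,v1)
Op 4: N0 marks N2=alive -> (alive,v1)
Op 5: N1 marks N1=dead -> (dead,v1)
Op 6: gossip N2<->N1 -> N2.N0=(alive,v0) N2.N1=(suspect,v1) N2.N2=(alive,v0) | N1.N0=(alive,v0) N1.N1=(dead,v1) N1.N2=(alive,v0)

Answer: N0=alive,0 N1=dead,1 N2=alive,0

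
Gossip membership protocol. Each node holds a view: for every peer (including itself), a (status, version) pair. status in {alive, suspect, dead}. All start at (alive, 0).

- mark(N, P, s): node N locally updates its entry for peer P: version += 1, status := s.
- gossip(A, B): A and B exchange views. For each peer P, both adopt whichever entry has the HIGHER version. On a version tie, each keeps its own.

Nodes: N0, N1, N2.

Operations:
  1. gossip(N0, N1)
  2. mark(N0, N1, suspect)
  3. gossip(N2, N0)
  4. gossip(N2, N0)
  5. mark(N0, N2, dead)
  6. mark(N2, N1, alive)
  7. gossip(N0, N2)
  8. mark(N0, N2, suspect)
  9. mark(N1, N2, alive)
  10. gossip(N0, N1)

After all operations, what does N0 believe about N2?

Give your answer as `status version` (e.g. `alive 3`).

Op 1: gossip N0<->N1 -> N0.N0=(alive,v0) N0.N1=(alive,v0) N0.N2=(alive,v0) | N1.N0=(alive,v0) N1.N1=(alive,v0) N1.N2=(alive,v0)
Op 2: N0 marks N1=suspect -> (suspect,v1)
Op 3: gossip N2<->N0 -> N2.N0=(alive,v0) N2.N1=(suspect,v1) N2.N2=(alive,v0) | N0.N0=(alive,v0) N0.N1=(suspect,v1) N0.N2=(alive,v0)
Op 4: gossip N2<->N0 -> N2.N0=(alive,v0) N2.N1=(suspect,v1) N2.N2=(alive,v0) | N0.N0=(alive,v0) N0.N1=(suspect,v1) N0.N2=(alive,v0)
Op 5: N0 marks N2=dead -> (dead,v1)
Op 6: N2 marks N1=alive -> (alive,v2)
Op 7: gossip N0<->N2 -> N0.N0=(alive,v0) N0.N1=(alive,v2) N0.N2=(dead,v1) | N2.N0=(alive,v0) N2.N1=(alive,v2) N2.N2=(dead,v1)
Op 8: N0 marks N2=suspect -> (suspect,v2)
Op 9: N1 marks N2=alive -> (alive,v1)
Op 10: gossip N0<->N1 -> N0.N0=(alive,v0) N0.N1=(alive,v2) N0.N2=(suspect,v2) | N1.N0=(alive,v0) N1.N1=(alive,v2) N1.N2=(suspect,v2)

Answer: suspect 2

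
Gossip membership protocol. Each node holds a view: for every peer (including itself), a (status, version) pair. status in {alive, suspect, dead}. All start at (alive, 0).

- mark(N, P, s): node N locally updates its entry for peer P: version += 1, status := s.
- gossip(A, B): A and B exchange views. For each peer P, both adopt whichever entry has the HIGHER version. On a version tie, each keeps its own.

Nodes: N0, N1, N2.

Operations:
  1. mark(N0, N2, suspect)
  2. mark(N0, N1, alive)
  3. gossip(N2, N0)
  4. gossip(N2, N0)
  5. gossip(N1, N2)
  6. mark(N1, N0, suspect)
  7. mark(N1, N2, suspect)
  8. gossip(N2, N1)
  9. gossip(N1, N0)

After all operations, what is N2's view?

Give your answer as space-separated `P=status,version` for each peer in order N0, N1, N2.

Op 1: N0 marks N2=suspect -> (suspect,v1)
Op 2: N0 marks N1=alive -> (alive,v1)
Op 3: gossip N2<->N0 -> N2.N0=(alive,v0) N2.N1=(alive,v1) N2.N2=(suspect,v1) | N0.N0=(alive,v0) N0.N1=(alive,v1) N0.N2=(suspect,v1)
Op 4: gossip N2<->N0 -> N2.N0=(alive,v0) N2.N1=(alive,v1) N2.N2=(suspect,v1) | N0.N0=(alive,v0) N0.N1=(alive,v1) N0.N2=(suspect,v1)
Op 5: gossip N1<->N2 -> N1.N0=(alive,v0) N1.N1=(alive,v1) N1.N2=(suspect,v1) | N2.N0=(alive,v0) N2.N1=(alive,v1) N2.N2=(suspect,v1)
Op 6: N1 marks N0=suspect -> (suspect,v1)
Op 7: N1 marks N2=suspect -> (suspect,v2)
Op 8: gossip N2<->N1 -> N2.N0=(suspect,v1) N2.N1=(alive,v1) N2.N2=(suspect,v2) | N1.N0=(suspect,v1) N1.N1=(alive,v1) N1.N2=(suspect,v2)
Op 9: gossip N1<->N0 -> N1.N0=(suspect,v1) N1.N1=(alive,v1) N1.N2=(suspect,v2) | N0.N0=(suspect,v1) N0.N1=(alive,v1) N0.N2=(suspect,v2)

Answer: N0=suspect,1 N1=alive,1 N2=suspect,2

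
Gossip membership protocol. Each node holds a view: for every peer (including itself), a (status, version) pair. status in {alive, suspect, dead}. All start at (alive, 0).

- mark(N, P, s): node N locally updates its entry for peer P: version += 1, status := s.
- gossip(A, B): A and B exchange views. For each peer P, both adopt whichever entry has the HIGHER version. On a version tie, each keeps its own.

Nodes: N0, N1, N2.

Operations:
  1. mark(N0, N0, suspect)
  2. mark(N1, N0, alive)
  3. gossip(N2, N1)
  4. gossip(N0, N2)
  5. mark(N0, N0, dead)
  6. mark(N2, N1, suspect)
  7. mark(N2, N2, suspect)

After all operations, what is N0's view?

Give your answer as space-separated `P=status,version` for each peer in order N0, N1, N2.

Answer: N0=dead,2 N1=alive,0 N2=alive,0

Derivation:
Op 1: N0 marks N0=suspect -> (suspect,v1)
Op 2: N1 marks N0=alive -> (alive,v1)
Op 3: gossip N2<->N1 -> N2.N0=(alive,v1) N2.N1=(alive,v0) N2.N2=(alive,v0) | N1.N0=(alive,v1) N1.N1=(alive,v0) N1.N2=(alive,v0)
Op 4: gossip N0<->N2 -> N0.N0=(suspect,v1) N0.N1=(alive,v0) N0.N2=(alive,v0) | N2.N0=(alive,v1) N2.N1=(alive,v0) N2.N2=(alive,v0)
Op 5: N0 marks N0=dead -> (dead,v2)
Op 6: N2 marks N1=suspect -> (suspect,v1)
Op 7: N2 marks N2=suspect -> (suspect,v1)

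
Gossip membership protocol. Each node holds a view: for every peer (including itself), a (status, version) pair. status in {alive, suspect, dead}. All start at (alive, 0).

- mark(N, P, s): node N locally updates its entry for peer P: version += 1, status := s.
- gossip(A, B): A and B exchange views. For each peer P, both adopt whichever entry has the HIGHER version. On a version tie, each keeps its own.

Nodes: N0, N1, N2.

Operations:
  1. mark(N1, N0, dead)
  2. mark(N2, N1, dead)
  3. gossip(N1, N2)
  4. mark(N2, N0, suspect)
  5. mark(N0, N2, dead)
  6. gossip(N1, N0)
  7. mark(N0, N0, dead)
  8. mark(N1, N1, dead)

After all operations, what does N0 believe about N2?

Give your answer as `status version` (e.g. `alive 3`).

Answer: dead 1

Derivation:
Op 1: N1 marks N0=dead -> (dead,v1)
Op 2: N2 marks N1=dead -> (dead,v1)
Op 3: gossip N1<->N2 -> N1.N0=(dead,v1) N1.N1=(dead,v1) N1.N2=(alive,v0) | N2.N0=(dead,v1) N2.N1=(dead,v1) N2.N2=(alive,v0)
Op 4: N2 marks N0=suspect -> (suspect,v2)
Op 5: N0 marks N2=dead -> (dead,v1)
Op 6: gossip N1<->N0 -> N1.N0=(dead,v1) N1.N1=(dead,v1) N1.N2=(dead,v1) | N0.N0=(dead,v1) N0.N1=(dead,v1) N0.N2=(dead,v1)
Op 7: N0 marks N0=dead -> (dead,v2)
Op 8: N1 marks N1=dead -> (dead,v2)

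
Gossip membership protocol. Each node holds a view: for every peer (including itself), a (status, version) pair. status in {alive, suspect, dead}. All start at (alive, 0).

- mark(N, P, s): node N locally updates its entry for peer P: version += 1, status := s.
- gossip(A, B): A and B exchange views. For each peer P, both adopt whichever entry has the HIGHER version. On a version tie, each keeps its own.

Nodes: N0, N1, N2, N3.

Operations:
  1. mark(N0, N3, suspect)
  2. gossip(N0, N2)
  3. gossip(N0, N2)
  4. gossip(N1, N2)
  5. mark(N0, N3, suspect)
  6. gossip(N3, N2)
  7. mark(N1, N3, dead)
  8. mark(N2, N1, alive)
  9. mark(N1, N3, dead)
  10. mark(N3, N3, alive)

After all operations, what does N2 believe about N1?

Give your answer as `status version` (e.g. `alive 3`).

Op 1: N0 marks N3=suspect -> (suspect,v1)
Op 2: gossip N0<->N2 -> N0.N0=(alive,v0) N0.N1=(alive,v0) N0.N2=(alive,v0) N0.N3=(suspect,v1) | N2.N0=(alive,v0) N2.N1=(alive,v0) N2.N2=(alive,v0) N2.N3=(suspect,v1)
Op 3: gossip N0<->N2 -> N0.N0=(alive,v0) N0.N1=(alive,v0) N0.N2=(alive,v0) N0.N3=(suspect,v1) | N2.N0=(alive,v0) N2.N1=(alive,v0) N2.N2=(alive,v0) N2.N3=(suspect,v1)
Op 4: gossip N1<->N2 -> N1.N0=(alive,v0) N1.N1=(alive,v0) N1.N2=(alive,v0) N1.N3=(suspect,v1) | N2.N0=(alive,v0) N2.N1=(alive,v0) N2.N2=(alive,v0) N2.N3=(suspect,v1)
Op 5: N0 marks N3=suspect -> (suspect,v2)
Op 6: gossip N3<->N2 -> N3.N0=(alive,v0) N3.N1=(alive,v0) N3.N2=(alive,v0) N3.N3=(suspect,v1) | N2.N0=(alive,v0) N2.N1=(alive,v0) N2.N2=(alive,v0) N2.N3=(suspect,v1)
Op 7: N1 marks N3=dead -> (dead,v2)
Op 8: N2 marks N1=alive -> (alive,v1)
Op 9: N1 marks N3=dead -> (dead,v3)
Op 10: N3 marks N3=alive -> (alive,v2)

Answer: alive 1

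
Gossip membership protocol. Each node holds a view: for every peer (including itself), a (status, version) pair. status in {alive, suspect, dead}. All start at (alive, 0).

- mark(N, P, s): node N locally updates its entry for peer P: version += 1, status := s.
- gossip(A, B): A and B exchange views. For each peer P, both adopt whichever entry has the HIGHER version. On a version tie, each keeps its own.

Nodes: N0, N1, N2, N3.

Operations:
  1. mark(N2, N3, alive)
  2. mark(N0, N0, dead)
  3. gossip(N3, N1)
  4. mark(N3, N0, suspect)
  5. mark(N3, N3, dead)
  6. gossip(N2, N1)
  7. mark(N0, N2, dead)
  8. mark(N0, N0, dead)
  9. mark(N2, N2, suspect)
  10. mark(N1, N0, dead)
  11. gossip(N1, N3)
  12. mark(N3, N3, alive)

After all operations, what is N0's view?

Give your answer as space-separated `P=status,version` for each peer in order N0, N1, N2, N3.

Answer: N0=dead,2 N1=alive,0 N2=dead,1 N3=alive,0

Derivation:
Op 1: N2 marks N3=alive -> (alive,v1)
Op 2: N0 marks N0=dead -> (dead,v1)
Op 3: gossip N3<->N1 -> N3.N0=(alive,v0) N3.N1=(alive,v0) N3.N2=(alive,v0) N3.N3=(alive,v0) | N1.N0=(alive,v0) N1.N1=(alive,v0) N1.N2=(alive,v0) N1.N3=(alive,v0)
Op 4: N3 marks N0=suspect -> (suspect,v1)
Op 5: N3 marks N3=dead -> (dead,v1)
Op 6: gossip N2<->N1 -> N2.N0=(alive,v0) N2.N1=(alive,v0) N2.N2=(alive,v0) N2.N3=(alive,v1) | N1.N0=(alive,v0) N1.N1=(alive,v0) N1.N2=(alive,v0) N1.N3=(alive,v1)
Op 7: N0 marks N2=dead -> (dead,v1)
Op 8: N0 marks N0=dead -> (dead,v2)
Op 9: N2 marks N2=suspect -> (suspect,v1)
Op 10: N1 marks N0=dead -> (dead,v1)
Op 11: gossip N1<->N3 -> N1.N0=(dead,v1) N1.N1=(alive,v0) N1.N2=(alive,v0) N1.N3=(alive,v1) | N3.N0=(suspect,v1) N3.N1=(alive,v0) N3.N2=(alive,v0) N3.N3=(dead,v1)
Op 12: N3 marks N3=alive -> (alive,v2)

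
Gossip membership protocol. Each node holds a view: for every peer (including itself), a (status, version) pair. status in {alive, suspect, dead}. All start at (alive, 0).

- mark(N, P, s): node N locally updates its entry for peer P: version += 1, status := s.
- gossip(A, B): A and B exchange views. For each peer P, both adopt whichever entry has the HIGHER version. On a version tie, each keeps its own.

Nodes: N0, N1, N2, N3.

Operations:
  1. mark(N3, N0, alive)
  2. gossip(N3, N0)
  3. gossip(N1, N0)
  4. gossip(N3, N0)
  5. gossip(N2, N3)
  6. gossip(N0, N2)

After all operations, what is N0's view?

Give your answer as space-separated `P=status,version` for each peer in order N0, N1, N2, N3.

Answer: N0=alive,1 N1=alive,0 N2=alive,0 N3=alive,0

Derivation:
Op 1: N3 marks N0=alive -> (alive,v1)
Op 2: gossip N3<->N0 -> N3.N0=(alive,v1) N3.N1=(alive,v0) N3.N2=(alive,v0) N3.N3=(alive,v0) | N0.N0=(alive,v1) N0.N1=(alive,v0) N0.N2=(alive,v0) N0.N3=(alive,v0)
Op 3: gossip N1<->N0 -> N1.N0=(alive,v1) N1.N1=(alive,v0) N1.N2=(alive,v0) N1.N3=(alive,v0) | N0.N0=(alive,v1) N0.N1=(alive,v0) N0.N2=(alive,v0) N0.N3=(alive,v0)
Op 4: gossip N3<->N0 -> N3.N0=(alive,v1) N3.N1=(alive,v0) N3.N2=(alive,v0) N3.N3=(alive,v0) | N0.N0=(alive,v1) N0.N1=(alive,v0) N0.N2=(alive,v0) N0.N3=(alive,v0)
Op 5: gossip N2<->N3 -> N2.N0=(alive,v1) N2.N1=(alive,v0) N2.N2=(alive,v0) N2.N3=(alive,v0) | N3.N0=(alive,v1) N3.N1=(alive,v0) N3.N2=(alive,v0) N3.N3=(alive,v0)
Op 6: gossip N0<->N2 -> N0.N0=(alive,v1) N0.N1=(alive,v0) N0.N2=(alive,v0) N0.N3=(alive,v0) | N2.N0=(alive,v1) N2.N1=(alive,v0) N2.N2=(alive,v0) N2.N3=(alive,v0)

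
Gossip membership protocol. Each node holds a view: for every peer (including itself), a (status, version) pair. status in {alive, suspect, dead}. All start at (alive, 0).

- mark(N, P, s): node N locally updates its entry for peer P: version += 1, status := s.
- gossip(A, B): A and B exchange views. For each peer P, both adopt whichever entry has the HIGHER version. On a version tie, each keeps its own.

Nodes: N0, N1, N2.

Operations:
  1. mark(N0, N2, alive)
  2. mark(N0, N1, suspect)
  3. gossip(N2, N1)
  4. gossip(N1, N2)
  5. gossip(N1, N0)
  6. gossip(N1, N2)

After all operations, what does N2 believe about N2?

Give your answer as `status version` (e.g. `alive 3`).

Answer: alive 1

Derivation:
Op 1: N0 marks N2=alive -> (alive,v1)
Op 2: N0 marks N1=suspect -> (suspect,v1)
Op 3: gossip N2<->N1 -> N2.N0=(alive,v0) N2.N1=(alive,v0) N2.N2=(alive,v0) | N1.N0=(alive,v0) N1.N1=(alive,v0) N1.N2=(alive,v0)
Op 4: gossip N1<->N2 -> N1.N0=(alive,v0) N1.N1=(alive,v0) N1.N2=(alive,v0) | N2.N0=(alive,v0) N2.N1=(alive,v0) N2.N2=(alive,v0)
Op 5: gossip N1<->N0 -> N1.N0=(alive,v0) N1.N1=(suspect,v1) N1.N2=(alive,v1) | N0.N0=(alive,v0) N0.N1=(suspect,v1) N0.N2=(alive,v1)
Op 6: gossip N1<->N2 -> N1.N0=(alive,v0) N1.N1=(suspect,v1) N1.N2=(alive,v1) | N2.N0=(alive,v0) N2.N1=(suspect,v1) N2.N2=(alive,v1)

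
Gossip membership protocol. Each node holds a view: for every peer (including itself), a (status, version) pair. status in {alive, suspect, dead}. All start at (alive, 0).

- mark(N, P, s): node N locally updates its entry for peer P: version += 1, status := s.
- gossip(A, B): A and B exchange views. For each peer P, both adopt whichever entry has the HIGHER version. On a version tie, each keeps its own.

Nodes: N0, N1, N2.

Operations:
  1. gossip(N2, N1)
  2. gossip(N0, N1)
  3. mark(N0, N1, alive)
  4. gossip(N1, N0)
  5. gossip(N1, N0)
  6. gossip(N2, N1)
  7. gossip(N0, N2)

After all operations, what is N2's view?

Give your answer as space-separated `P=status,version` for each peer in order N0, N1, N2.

Answer: N0=alive,0 N1=alive,1 N2=alive,0

Derivation:
Op 1: gossip N2<->N1 -> N2.N0=(alive,v0) N2.N1=(alive,v0) N2.N2=(alive,v0) | N1.N0=(alive,v0) N1.N1=(alive,v0) N1.N2=(alive,v0)
Op 2: gossip N0<->N1 -> N0.N0=(alive,v0) N0.N1=(alive,v0) N0.N2=(alive,v0) | N1.N0=(alive,v0) N1.N1=(alive,v0) N1.N2=(alive,v0)
Op 3: N0 marks N1=alive -> (alive,v1)
Op 4: gossip N1<->N0 -> N1.N0=(alive,v0) N1.N1=(alive,v1) N1.N2=(alive,v0) | N0.N0=(alive,v0) N0.N1=(alive,v1) N0.N2=(alive,v0)
Op 5: gossip N1<->N0 -> N1.N0=(alive,v0) N1.N1=(alive,v1) N1.N2=(alive,v0) | N0.N0=(alive,v0) N0.N1=(alive,v1) N0.N2=(alive,v0)
Op 6: gossip N2<->N1 -> N2.N0=(alive,v0) N2.N1=(alive,v1) N2.N2=(alive,v0) | N1.N0=(alive,v0) N1.N1=(alive,v1) N1.N2=(alive,v0)
Op 7: gossip N0<->N2 -> N0.N0=(alive,v0) N0.N1=(alive,v1) N0.N2=(alive,v0) | N2.N0=(alive,v0) N2.N1=(alive,v1) N2.N2=(alive,v0)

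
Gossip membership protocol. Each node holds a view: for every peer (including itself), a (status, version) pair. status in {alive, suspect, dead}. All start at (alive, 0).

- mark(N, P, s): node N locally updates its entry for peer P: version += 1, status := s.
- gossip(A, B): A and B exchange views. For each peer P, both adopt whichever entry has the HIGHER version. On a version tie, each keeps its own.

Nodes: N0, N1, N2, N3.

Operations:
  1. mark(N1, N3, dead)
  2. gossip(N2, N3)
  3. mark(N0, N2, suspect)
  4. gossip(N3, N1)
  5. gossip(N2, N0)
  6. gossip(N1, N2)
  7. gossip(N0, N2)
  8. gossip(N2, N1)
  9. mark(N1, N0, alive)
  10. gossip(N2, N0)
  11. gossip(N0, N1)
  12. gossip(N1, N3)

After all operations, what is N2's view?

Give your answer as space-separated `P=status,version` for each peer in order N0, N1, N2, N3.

Op 1: N1 marks N3=dead -> (dead,v1)
Op 2: gossip N2<->N3 -> N2.N0=(alive,v0) N2.N1=(alive,v0) N2.N2=(alive,v0) N2.N3=(alive,v0) | N3.N0=(alive,v0) N3.N1=(alive,v0) N3.N2=(alive,v0) N3.N3=(alive,v0)
Op 3: N0 marks N2=suspect -> (suspect,v1)
Op 4: gossip N3<->N1 -> N3.N0=(alive,v0) N3.N1=(alive,v0) N3.N2=(alive,v0) N3.N3=(dead,v1) | N1.N0=(alive,v0) N1.N1=(alive,v0) N1.N2=(alive,v0) N1.N3=(dead,v1)
Op 5: gossip N2<->N0 -> N2.N0=(alive,v0) N2.N1=(alive,v0) N2.N2=(suspect,v1) N2.N3=(alive,v0) | N0.N0=(alive,v0) N0.N1=(alive,v0) N0.N2=(suspect,v1) N0.N3=(alive,v0)
Op 6: gossip N1<->N2 -> N1.N0=(alive,v0) N1.N1=(alive,v0) N1.N2=(suspect,v1) N1.N3=(dead,v1) | N2.N0=(alive,v0) N2.N1=(alive,v0) N2.N2=(suspect,v1) N2.N3=(dead,v1)
Op 7: gossip N0<->N2 -> N0.N0=(alive,v0) N0.N1=(alive,v0) N0.N2=(suspect,v1) N0.N3=(dead,v1) | N2.N0=(alive,v0) N2.N1=(alive,v0) N2.N2=(suspect,v1) N2.N3=(dead,v1)
Op 8: gossip N2<->N1 -> N2.N0=(alive,v0) N2.N1=(alive,v0) N2.N2=(suspect,v1) N2.N3=(dead,v1) | N1.N0=(alive,v0) N1.N1=(alive,v0) N1.N2=(suspect,v1) N1.N3=(dead,v1)
Op 9: N1 marks N0=alive -> (alive,v1)
Op 10: gossip N2<->N0 -> N2.N0=(alive,v0) N2.N1=(alive,v0) N2.N2=(suspect,v1) N2.N3=(dead,v1) | N0.N0=(alive,v0) N0.N1=(alive,v0) N0.N2=(suspect,v1) N0.N3=(dead,v1)
Op 11: gossip N0<->N1 -> N0.N0=(alive,v1) N0.N1=(alive,v0) N0.N2=(suspect,v1) N0.N3=(dead,v1) | N1.N0=(alive,v1) N1.N1=(alive,v0) N1.N2=(suspect,v1) N1.N3=(dead,v1)
Op 12: gossip N1<->N3 -> N1.N0=(alive,v1) N1.N1=(alive,v0) N1.N2=(suspect,v1) N1.N3=(dead,v1) | N3.N0=(alive,v1) N3.N1=(alive,v0) N3.N2=(suspect,v1) N3.N3=(dead,v1)

Answer: N0=alive,0 N1=alive,0 N2=suspect,1 N3=dead,1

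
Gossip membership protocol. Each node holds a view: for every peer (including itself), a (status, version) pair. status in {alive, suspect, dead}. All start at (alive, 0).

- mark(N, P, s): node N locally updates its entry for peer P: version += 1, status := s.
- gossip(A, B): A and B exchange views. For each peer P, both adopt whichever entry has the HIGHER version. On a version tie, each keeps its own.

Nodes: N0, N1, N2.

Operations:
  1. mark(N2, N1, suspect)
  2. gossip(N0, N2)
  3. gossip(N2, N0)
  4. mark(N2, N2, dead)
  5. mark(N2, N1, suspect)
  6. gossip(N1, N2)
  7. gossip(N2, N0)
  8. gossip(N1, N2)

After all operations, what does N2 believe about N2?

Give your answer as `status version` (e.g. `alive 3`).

Answer: dead 1

Derivation:
Op 1: N2 marks N1=suspect -> (suspect,v1)
Op 2: gossip N0<->N2 -> N0.N0=(alive,v0) N0.N1=(suspect,v1) N0.N2=(alive,v0) | N2.N0=(alive,v0) N2.N1=(suspect,v1) N2.N2=(alive,v0)
Op 3: gossip N2<->N0 -> N2.N0=(alive,v0) N2.N1=(suspect,v1) N2.N2=(alive,v0) | N0.N0=(alive,v0) N0.N1=(suspect,v1) N0.N2=(alive,v0)
Op 4: N2 marks N2=dead -> (dead,v1)
Op 5: N2 marks N1=suspect -> (suspect,v2)
Op 6: gossip N1<->N2 -> N1.N0=(alive,v0) N1.N1=(suspect,v2) N1.N2=(dead,v1) | N2.N0=(alive,v0) N2.N1=(suspect,v2) N2.N2=(dead,v1)
Op 7: gossip N2<->N0 -> N2.N0=(alive,v0) N2.N1=(suspect,v2) N2.N2=(dead,v1) | N0.N0=(alive,v0) N0.N1=(suspect,v2) N0.N2=(dead,v1)
Op 8: gossip N1<->N2 -> N1.N0=(alive,v0) N1.N1=(suspect,v2) N1.N2=(dead,v1) | N2.N0=(alive,v0) N2.N1=(suspect,v2) N2.N2=(dead,v1)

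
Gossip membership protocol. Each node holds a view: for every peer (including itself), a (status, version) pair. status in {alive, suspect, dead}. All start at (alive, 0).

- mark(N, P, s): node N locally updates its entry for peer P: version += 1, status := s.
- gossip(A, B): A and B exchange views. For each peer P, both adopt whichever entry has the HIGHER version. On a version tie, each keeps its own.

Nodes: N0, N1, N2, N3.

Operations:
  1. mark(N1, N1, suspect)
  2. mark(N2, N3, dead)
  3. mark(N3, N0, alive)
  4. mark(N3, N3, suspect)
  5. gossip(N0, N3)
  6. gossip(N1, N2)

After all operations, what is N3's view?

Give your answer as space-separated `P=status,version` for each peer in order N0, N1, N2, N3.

Answer: N0=alive,1 N1=alive,0 N2=alive,0 N3=suspect,1

Derivation:
Op 1: N1 marks N1=suspect -> (suspect,v1)
Op 2: N2 marks N3=dead -> (dead,v1)
Op 3: N3 marks N0=alive -> (alive,v1)
Op 4: N3 marks N3=suspect -> (suspect,v1)
Op 5: gossip N0<->N3 -> N0.N0=(alive,v1) N0.N1=(alive,v0) N0.N2=(alive,v0) N0.N3=(suspect,v1) | N3.N0=(alive,v1) N3.N1=(alive,v0) N3.N2=(alive,v0) N3.N3=(suspect,v1)
Op 6: gossip N1<->N2 -> N1.N0=(alive,v0) N1.N1=(suspect,v1) N1.N2=(alive,v0) N1.N3=(dead,v1) | N2.N0=(alive,v0) N2.N1=(suspect,v1) N2.N2=(alive,v0) N2.N3=(dead,v1)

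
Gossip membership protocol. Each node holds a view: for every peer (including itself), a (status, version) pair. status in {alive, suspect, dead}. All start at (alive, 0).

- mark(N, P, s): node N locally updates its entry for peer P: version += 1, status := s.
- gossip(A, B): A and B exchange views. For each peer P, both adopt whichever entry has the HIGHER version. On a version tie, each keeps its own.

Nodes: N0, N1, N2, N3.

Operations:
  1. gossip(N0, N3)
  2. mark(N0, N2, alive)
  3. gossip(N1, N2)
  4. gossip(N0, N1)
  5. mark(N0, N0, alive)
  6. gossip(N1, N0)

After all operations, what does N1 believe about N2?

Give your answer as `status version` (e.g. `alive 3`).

Answer: alive 1

Derivation:
Op 1: gossip N0<->N3 -> N0.N0=(alive,v0) N0.N1=(alive,v0) N0.N2=(alive,v0) N0.N3=(alive,v0) | N3.N0=(alive,v0) N3.N1=(alive,v0) N3.N2=(alive,v0) N3.N3=(alive,v0)
Op 2: N0 marks N2=alive -> (alive,v1)
Op 3: gossip N1<->N2 -> N1.N0=(alive,v0) N1.N1=(alive,v0) N1.N2=(alive,v0) N1.N3=(alive,v0) | N2.N0=(alive,v0) N2.N1=(alive,v0) N2.N2=(alive,v0) N2.N3=(alive,v0)
Op 4: gossip N0<->N1 -> N0.N0=(alive,v0) N0.N1=(alive,v0) N0.N2=(alive,v1) N0.N3=(alive,v0) | N1.N0=(alive,v0) N1.N1=(alive,v0) N1.N2=(alive,v1) N1.N3=(alive,v0)
Op 5: N0 marks N0=alive -> (alive,v1)
Op 6: gossip N1<->N0 -> N1.N0=(alive,v1) N1.N1=(alive,v0) N1.N2=(alive,v1) N1.N3=(alive,v0) | N0.N0=(alive,v1) N0.N1=(alive,v0) N0.N2=(alive,v1) N0.N3=(alive,v0)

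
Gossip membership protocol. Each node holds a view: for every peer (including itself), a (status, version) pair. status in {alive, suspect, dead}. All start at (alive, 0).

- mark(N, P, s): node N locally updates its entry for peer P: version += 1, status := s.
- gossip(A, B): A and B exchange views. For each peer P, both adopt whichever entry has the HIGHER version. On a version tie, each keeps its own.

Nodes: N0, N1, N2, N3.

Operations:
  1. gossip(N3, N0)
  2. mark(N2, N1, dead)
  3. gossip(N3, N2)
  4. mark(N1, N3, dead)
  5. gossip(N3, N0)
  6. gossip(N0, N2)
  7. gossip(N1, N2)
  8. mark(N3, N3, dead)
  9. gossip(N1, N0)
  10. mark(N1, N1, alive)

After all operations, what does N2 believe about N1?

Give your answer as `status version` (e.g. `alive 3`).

Op 1: gossip N3<->N0 -> N3.N0=(alive,v0) N3.N1=(alive,v0) N3.N2=(alive,v0) N3.N3=(alive,v0) | N0.N0=(alive,v0) N0.N1=(alive,v0) N0.N2=(alive,v0) N0.N3=(alive,v0)
Op 2: N2 marks N1=dead -> (dead,v1)
Op 3: gossip N3<->N2 -> N3.N0=(alive,v0) N3.N1=(dead,v1) N3.N2=(alive,v0) N3.N3=(alive,v0) | N2.N0=(alive,v0) N2.N1=(dead,v1) N2.N2=(alive,v0) N2.N3=(alive,v0)
Op 4: N1 marks N3=dead -> (dead,v1)
Op 5: gossip N3<->N0 -> N3.N0=(alive,v0) N3.N1=(dead,v1) N3.N2=(alive,v0) N3.N3=(alive,v0) | N0.N0=(alive,v0) N0.N1=(dead,v1) N0.N2=(alive,v0) N0.N3=(alive,v0)
Op 6: gossip N0<->N2 -> N0.N0=(alive,v0) N0.N1=(dead,v1) N0.N2=(alive,v0) N0.N3=(alive,v0) | N2.N0=(alive,v0) N2.N1=(dead,v1) N2.N2=(alive,v0) N2.N3=(alive,v0)
Op 7: gossip N1<->N2 -> N1.N0=(alive,v0) N1.N1=(dead,v1) N1.N2=(alive,v0) N1.N3=(dead,v1) | N2.N0=(alive,v0) N2.N1=(dead,v1) N2.N2=(alive,v0) N2.N3=(dead,v1)
Op 8: N3 marks N3=dead -> (dead,v1)
Op 9: gossip N1<->N0 -> N1.N0=(alive,v0) N1.N1=(dead,v1) N1.N2=(alive,v0) N1.N3=(dead,v1) | N0.N0=(alive,v0) N0.N1=(dead,v1) N0.N2=(alive,v0) N0.N3=(dead,v1)
Op 10: N1 marks N1=alive -> (alive,v2)

Answer: dead 1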